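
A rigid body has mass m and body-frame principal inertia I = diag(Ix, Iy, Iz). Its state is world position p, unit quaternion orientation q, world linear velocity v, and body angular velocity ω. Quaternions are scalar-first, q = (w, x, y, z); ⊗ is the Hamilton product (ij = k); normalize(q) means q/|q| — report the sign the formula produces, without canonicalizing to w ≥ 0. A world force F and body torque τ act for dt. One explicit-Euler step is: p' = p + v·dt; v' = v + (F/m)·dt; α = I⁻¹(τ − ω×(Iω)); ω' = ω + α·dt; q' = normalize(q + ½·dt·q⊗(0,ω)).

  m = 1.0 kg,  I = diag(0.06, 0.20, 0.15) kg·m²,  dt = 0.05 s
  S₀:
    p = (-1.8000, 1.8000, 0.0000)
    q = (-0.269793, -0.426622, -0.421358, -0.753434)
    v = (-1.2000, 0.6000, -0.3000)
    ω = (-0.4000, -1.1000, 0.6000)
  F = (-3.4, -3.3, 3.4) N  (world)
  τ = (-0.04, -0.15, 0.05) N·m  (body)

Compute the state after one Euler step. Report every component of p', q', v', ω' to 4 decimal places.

a = F/m = (-3.4000, -3.3000, 3.4000)
new position p' = (-1.8600, 1.8300, -0.0150)
v + (F/m)dt = (-1.3700, 0.4350, -0.1300)
angular accel α = (-1.2167, -0.8580, -0.0773)
ω + α·dt = (-0.4608, -1.1429, 0.5961)
Hamilton product q⊗(0,ω) = (-0.1820822, -0.9736750, 0.8541191, 0.1388652)
q + ½dt·q⊗(0,ω), renormalized = (-0.2742, -0.4507, -0.3998, -0.7496)

p' = (-1.8600, 1.8300, -0.0150)
q' = (-0.2742, -0.4507, -0.3998, -0.7496)
v' = (-1.3700, 0.4350, -0.1300)
ω' = (-0.4608, -1.1429, 0.5961)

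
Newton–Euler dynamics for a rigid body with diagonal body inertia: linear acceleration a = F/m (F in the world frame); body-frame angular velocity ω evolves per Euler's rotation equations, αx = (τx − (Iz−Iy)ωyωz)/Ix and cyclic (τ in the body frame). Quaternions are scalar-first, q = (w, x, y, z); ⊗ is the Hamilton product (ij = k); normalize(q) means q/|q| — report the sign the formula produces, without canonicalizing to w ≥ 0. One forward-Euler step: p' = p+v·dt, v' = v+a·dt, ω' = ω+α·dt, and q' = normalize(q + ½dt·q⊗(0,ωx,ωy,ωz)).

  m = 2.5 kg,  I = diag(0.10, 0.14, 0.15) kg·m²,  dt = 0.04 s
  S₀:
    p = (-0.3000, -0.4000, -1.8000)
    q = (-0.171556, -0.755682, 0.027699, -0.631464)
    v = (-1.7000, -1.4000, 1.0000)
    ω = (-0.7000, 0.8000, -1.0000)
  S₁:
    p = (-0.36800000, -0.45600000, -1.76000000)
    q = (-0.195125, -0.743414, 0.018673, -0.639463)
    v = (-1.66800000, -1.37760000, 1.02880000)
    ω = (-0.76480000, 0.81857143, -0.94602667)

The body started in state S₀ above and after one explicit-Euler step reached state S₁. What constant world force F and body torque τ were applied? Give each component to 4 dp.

F = (2.0000, 1.4000, 1.8000)
τ = (-0.1700, 0.0300, 0.1800)

ω₁ − ω₀ = (-0.06480000, 0.01857143, 0.05397333)
gyro term ω₀×Iω₀ = (-0.0080, -0.0350, -0.0224)
applied torque τ = (-0.1700, 0.0300, 0.1800)
v₁ − v₀ = (0.03200000, 0.02240000, 0.02880000)
F = m·Δv/dt = (2.0000, 1.4000, 1.8000)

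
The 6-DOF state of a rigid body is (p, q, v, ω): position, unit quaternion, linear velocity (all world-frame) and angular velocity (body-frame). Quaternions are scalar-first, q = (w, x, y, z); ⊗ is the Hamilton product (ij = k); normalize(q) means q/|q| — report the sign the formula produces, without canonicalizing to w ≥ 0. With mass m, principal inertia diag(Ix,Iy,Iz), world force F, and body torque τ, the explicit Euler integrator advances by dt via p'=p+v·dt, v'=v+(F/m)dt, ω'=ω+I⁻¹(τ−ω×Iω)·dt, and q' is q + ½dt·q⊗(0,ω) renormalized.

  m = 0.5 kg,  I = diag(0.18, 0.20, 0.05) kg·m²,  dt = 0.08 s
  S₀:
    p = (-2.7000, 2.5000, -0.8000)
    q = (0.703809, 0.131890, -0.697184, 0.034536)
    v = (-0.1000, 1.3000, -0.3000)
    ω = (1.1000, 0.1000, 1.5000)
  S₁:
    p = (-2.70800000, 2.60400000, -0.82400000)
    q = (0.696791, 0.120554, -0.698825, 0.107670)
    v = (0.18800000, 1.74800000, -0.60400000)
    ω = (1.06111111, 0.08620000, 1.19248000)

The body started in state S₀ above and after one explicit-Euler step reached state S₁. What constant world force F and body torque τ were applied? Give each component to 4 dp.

ω₁ − ω₀ = (-0.03888889, -0.01380000, -0.30752000)
applied torque τ = (-0.1100, 0.1800, -0.1900)
v₁ − v₀ = (0.28800000, 0.44800000, -0.30400000)
m·(v₁−v₀)/dt = (1.8000, 2.8000, -1.9000)

F = (1.8000, 2.8000, -1.9000)
τ = (-0.1100, 0.1800, -0.1900)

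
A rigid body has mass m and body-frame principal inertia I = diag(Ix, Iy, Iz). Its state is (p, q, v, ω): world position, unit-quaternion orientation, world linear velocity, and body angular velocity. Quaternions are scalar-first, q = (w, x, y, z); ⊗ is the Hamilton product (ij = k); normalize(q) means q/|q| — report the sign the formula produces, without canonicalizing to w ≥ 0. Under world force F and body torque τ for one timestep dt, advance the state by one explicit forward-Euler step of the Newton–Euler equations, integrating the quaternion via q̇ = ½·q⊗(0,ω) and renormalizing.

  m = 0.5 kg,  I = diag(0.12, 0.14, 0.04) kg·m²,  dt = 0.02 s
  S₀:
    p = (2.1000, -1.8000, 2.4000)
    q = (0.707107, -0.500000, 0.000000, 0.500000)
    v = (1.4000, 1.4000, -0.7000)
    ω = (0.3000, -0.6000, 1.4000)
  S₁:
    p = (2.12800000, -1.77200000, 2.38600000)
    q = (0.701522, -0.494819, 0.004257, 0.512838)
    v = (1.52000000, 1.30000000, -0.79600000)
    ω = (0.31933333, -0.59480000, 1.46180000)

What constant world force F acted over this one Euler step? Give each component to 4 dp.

v₁ − v₀ = (0.12000000, -0.10000000, -0.09600000)
m·(v₁−v₀)/dt = (3.0000, -2.5000, -2.4000)

F = (3.0000, -2.5000, -2.4000)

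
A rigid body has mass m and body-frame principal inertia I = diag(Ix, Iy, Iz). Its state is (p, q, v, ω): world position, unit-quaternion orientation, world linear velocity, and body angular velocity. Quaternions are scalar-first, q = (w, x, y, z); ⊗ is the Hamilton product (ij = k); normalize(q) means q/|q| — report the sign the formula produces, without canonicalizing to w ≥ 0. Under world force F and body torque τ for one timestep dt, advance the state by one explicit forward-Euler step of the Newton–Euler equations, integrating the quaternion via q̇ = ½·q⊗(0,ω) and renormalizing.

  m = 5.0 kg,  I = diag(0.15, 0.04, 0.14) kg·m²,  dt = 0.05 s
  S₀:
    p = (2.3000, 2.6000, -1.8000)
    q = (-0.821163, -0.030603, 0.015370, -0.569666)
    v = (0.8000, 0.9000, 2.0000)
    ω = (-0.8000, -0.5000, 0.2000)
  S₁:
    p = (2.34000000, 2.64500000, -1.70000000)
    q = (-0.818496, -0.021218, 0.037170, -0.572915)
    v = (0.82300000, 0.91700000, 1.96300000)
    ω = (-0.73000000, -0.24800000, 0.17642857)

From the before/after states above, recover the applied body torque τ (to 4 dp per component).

ω₁ − ω₀ = (0.07000000, 0.25200000, -0.02357143)
I·α + gyro = (0.2000, 0.2000, -0.1100)

τ = (0.2000, 0.2000, -0.1100)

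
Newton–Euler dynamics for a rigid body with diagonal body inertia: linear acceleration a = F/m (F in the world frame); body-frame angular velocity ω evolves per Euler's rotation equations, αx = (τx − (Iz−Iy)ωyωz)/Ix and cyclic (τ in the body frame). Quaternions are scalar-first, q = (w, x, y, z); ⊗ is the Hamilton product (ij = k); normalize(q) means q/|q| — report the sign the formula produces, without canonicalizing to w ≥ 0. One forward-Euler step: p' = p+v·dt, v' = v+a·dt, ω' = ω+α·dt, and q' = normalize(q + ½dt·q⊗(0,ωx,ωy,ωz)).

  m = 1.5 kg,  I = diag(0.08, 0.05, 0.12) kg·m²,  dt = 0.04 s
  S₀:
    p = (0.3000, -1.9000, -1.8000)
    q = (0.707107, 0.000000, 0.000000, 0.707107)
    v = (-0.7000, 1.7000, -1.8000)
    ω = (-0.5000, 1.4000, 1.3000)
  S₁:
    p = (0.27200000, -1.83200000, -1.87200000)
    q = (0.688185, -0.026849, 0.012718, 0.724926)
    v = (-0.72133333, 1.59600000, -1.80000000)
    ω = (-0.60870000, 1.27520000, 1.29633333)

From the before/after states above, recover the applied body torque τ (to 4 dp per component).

Δω = ω₁−ω₀ = (-0.10870000, -0.12480000, -0.00366667)
precession coupling = (0.1274, 0.0260, 0.0210)
applied torque τ = (-0.0900, -0.1300, 0.0100)

τ = (-0.0900, -0.1300, 0.0100)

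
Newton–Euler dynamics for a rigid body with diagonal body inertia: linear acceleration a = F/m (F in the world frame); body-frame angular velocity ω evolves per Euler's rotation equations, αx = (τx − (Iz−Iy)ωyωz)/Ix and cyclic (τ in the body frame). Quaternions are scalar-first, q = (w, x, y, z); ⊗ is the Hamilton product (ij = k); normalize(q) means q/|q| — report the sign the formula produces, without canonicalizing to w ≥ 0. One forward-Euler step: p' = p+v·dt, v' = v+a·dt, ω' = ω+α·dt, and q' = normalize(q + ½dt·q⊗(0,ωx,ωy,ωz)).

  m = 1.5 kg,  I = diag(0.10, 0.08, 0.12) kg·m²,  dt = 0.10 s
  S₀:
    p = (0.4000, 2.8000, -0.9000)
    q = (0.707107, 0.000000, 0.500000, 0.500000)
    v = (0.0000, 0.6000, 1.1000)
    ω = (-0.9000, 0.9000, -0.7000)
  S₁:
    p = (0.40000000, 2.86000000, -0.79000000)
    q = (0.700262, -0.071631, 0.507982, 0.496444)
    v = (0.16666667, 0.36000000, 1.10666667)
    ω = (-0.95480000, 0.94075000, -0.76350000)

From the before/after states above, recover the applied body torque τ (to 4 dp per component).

Δω = ω₁−ω₀ = (-0.05480000, 0.04075000, -0.06350000)
I·α + gyro = (-0.0800, 0.0200, -0.0600)

τ = (-0.0800, 0.0200, -0.0600)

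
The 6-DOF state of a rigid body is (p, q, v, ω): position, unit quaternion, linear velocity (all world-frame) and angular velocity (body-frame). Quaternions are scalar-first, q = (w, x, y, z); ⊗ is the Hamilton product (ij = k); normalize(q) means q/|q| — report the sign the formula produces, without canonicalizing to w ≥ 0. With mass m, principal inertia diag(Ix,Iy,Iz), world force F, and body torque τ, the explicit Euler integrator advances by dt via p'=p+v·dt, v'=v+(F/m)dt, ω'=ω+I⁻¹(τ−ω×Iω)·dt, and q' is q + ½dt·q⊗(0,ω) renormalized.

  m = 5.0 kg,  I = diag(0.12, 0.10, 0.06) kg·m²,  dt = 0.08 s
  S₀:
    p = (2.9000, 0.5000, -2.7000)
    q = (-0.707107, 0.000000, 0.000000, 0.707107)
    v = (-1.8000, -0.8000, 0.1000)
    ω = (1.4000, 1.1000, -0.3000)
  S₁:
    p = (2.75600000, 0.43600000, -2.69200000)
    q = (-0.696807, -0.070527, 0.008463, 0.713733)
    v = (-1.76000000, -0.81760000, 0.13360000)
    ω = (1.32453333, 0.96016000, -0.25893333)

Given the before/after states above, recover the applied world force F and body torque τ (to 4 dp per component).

v₁ − v₀ = (0.04000000, -0.01760000, 0.03360000)
F = m·Δv/dt = (2.5000, -1.1000, 2.1000)
rate change Δω = (-0.07546667, -0.13984000, 0.04106667)
gyro term ω₀×Iω₀ = (0.0132, -0.0252, -0.0308)
I·α + gyro = (-0.1000, -0.2000, 0.0000)

F = (2.5000, -1.1000, 2.1000)
τ = (-0.1000, -0.2000, 0.0000)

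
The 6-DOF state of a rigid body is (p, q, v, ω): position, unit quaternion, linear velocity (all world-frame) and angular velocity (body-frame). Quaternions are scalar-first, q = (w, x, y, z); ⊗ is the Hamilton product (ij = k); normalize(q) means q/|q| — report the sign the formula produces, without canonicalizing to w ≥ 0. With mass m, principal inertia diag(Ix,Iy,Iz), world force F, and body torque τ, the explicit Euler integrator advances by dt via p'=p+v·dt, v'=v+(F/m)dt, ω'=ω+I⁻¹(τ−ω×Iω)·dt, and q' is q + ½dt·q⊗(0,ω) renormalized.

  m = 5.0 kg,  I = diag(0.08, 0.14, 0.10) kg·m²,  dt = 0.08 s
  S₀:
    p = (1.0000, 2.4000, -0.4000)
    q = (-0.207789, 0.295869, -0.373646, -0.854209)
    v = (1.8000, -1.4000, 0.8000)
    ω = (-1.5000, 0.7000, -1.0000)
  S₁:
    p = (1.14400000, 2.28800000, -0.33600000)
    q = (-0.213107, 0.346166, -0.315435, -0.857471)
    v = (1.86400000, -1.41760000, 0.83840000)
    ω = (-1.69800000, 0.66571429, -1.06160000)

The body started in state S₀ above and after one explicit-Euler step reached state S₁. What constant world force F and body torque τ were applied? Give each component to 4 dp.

Δω = ω₁−ω₀ = (-0.19800000, -0.03428571, -0.06160000)
gyro term ω₀×Iω₀ = (0.0280, -0.0300, -0.0630)
τ = I·(Δω/dt) + ω₀×(Iω₀) = (-0.1700, -0.0900, -0.1400)
velocity change Δv = (0.06400000, -0.01760000, 0.03840000)
F = m·Δv/dt = (4.0000, -1.1000, 2.4000)

F = (4.0000, -1.1000, 2.4000)
τ = (-0.1700, -0.0900, -0.1400)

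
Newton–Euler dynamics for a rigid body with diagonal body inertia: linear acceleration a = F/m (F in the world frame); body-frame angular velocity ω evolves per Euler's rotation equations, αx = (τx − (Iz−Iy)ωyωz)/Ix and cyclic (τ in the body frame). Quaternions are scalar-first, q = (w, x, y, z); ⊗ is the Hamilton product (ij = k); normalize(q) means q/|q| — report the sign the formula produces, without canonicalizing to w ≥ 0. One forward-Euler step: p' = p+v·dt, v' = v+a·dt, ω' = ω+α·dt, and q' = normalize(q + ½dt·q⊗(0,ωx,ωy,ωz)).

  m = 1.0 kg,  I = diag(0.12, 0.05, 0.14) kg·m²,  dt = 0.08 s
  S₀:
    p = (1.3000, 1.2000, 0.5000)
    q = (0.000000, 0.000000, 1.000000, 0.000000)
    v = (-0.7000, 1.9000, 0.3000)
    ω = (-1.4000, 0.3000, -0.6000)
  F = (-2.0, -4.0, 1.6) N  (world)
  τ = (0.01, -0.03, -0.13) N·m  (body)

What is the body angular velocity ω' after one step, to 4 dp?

precession coupling ω×(Iω) = (-0.0162, -0.0168, 0.0294)
(τ − ω×Iω)/I = (0.2183, -0.2640, -1.1386)
ω' = ω + α·dt = (-1.3825, 0.2789, -0.6911)

ω' = (-1.3825, 0.2789, -0.6911)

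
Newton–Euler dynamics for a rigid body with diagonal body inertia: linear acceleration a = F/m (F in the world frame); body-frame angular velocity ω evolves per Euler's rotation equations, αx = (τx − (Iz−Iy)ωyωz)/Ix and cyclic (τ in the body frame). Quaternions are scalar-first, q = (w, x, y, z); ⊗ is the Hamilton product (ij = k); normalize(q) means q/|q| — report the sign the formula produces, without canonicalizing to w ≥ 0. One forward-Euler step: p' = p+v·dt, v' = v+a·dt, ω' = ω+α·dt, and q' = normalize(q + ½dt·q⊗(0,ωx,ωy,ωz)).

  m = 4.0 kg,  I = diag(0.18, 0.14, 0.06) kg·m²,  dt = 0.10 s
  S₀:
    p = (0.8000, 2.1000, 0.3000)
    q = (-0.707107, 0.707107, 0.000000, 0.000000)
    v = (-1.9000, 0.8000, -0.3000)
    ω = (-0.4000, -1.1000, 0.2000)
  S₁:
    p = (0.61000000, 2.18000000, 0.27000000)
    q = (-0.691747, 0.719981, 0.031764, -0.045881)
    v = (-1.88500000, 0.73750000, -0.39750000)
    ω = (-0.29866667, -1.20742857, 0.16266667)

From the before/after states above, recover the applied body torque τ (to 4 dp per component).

τ = (0.2000, -0.1600, -0.0400)

rate change Δω = (0.10133333, -0.10742857, -0.03733333)
I·α + gyro = (0.2000, -0.1600, -0.0400)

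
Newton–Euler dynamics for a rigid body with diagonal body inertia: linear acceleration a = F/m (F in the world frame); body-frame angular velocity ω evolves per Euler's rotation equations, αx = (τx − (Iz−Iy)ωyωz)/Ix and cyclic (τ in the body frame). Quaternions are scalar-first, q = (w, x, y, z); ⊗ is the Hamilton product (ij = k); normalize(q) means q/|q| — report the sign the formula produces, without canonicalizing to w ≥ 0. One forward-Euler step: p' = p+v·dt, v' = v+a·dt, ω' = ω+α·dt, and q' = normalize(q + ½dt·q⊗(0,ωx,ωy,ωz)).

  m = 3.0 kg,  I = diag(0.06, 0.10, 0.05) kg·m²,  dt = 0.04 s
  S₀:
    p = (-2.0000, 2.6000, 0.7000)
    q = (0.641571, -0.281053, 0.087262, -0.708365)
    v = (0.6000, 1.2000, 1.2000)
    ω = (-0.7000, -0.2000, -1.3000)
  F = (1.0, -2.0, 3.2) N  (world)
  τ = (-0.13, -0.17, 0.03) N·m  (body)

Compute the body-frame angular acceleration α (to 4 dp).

α = (-1.9500, -1.7910, 0.4880)

ω×(Iω) gyroscopic = (-0.0130, 0.0091, 0.0056)
α = I⁻¹(τ − ω×Iω) = (-1.9500, -1.7910, 0.4880)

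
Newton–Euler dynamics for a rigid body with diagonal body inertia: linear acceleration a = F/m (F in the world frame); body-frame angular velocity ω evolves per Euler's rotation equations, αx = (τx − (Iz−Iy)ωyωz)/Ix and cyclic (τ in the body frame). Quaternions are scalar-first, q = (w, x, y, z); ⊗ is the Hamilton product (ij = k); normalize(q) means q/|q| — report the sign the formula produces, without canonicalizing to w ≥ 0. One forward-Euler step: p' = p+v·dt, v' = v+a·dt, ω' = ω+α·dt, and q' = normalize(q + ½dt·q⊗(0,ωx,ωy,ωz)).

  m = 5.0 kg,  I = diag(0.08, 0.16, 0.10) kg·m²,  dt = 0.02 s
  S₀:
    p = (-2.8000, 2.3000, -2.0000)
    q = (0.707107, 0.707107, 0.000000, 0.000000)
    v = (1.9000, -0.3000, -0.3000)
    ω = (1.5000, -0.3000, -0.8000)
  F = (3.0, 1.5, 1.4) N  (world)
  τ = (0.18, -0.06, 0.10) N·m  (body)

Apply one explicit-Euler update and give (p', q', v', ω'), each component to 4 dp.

angular accel α = (2.4300, -0.5250, 1.3600)
ω' = ω + α·dt = (1.5486, -0.3105, -0.7728)
Hamilton product q⊗(0,ω) = (-1.0606605, 1.0606605, 0.3535535, -0.7778177)
q + ½dt·q⊗(0,ω), renormalized = (0.6964, 0.7176, 0.0035, -0.0078)
p + v·dt = (-2.7620, 2.2940, -2.0060)
v + (F/m)dt = (1.9120, -0.2940, -0.2944)

p' = (-2.7620, 2.2940, -2.0060)
q' = (0.6964, 0.7176, 0.0035, -0.0078)
v' = (1.9120, -0.2940, -0.2944)
ω' = (1.5486, -0.3105, -0.7728)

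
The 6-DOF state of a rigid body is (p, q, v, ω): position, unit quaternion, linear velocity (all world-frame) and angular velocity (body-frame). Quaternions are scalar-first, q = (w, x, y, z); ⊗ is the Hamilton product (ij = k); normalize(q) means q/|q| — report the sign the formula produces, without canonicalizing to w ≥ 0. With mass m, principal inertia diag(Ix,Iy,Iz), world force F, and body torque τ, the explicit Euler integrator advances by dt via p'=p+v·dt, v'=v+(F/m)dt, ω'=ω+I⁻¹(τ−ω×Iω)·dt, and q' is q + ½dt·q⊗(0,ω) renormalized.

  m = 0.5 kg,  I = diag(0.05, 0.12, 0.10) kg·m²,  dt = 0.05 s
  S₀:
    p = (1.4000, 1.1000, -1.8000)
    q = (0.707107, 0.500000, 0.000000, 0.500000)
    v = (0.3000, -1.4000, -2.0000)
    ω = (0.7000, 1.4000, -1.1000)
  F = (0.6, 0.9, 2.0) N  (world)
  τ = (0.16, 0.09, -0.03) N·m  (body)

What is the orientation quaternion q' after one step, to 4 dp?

q⊗(0,ω) = (0.2000000, -0.2050251, 1.8899498, -0.0778177)
updated quaternion q' = (0.7113, 0.4943, 0.0472, 0.4975)

q' = (0.7113, 0.4943, 0.0472, 0.4975)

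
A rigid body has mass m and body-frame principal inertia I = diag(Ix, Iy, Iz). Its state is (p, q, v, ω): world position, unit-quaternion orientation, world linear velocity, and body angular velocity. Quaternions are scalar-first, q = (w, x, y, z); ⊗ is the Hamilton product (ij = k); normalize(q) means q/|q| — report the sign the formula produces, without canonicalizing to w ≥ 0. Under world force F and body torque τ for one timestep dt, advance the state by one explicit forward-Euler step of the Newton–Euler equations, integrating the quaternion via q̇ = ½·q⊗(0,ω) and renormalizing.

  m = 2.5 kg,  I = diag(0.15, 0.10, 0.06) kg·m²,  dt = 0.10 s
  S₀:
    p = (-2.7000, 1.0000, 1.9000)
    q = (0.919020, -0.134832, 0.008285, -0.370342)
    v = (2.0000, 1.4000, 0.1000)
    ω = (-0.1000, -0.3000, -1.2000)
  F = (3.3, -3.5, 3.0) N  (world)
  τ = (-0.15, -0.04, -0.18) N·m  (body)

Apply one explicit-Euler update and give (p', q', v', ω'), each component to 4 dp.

angular accel α = (-0.9040, -0.5080, -2.9750)
ω' = ω + α·dt = (-0.1904, -0.3508, -1.4975)
2q̇ = q⊗(0,ω) = (-0.4554081, -0.2129466, -0.4004702, -1.0615459)
q' = normalize(q + ½dt·q⊗(0,ω)) = (0.8945, -0.1452, -0.0117, -0.4226)
new position p' = (-2.5000, 1.1400, 1.9100)
v + (F/m)dt = (2.1320, 1.2600, 0.2200)

p' = (-2.5000, 1.1400, 1.9100)
q' = (0.8945, -0.1452, -0.0117, -0.4226)
v' = (2.1320, 1.2600, 0.2200)
ω' = (-0.1904, -0.3508, -1.4975)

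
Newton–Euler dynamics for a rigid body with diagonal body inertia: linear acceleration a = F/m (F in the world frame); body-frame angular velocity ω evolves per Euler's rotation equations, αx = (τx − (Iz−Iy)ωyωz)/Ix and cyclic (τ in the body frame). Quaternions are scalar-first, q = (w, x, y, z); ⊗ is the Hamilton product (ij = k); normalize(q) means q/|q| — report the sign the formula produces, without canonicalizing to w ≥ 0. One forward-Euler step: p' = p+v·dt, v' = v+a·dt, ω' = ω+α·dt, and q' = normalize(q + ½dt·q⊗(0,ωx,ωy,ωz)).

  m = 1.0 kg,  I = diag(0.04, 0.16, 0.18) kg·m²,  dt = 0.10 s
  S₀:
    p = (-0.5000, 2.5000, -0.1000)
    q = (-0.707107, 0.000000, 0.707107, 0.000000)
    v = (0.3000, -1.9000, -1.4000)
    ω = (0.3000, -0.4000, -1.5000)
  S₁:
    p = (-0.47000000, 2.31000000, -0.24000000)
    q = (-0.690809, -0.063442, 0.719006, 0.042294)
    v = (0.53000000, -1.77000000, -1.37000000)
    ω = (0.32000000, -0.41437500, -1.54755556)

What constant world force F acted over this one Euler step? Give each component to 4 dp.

F = (2.3000, 1.3000, 0.3000)

Δv = v₁−v₀ = (0.23000000, 0.13000000, 0.03000000)
F = m·Δv/dt = (2.3000, 1.3000, 0.3000)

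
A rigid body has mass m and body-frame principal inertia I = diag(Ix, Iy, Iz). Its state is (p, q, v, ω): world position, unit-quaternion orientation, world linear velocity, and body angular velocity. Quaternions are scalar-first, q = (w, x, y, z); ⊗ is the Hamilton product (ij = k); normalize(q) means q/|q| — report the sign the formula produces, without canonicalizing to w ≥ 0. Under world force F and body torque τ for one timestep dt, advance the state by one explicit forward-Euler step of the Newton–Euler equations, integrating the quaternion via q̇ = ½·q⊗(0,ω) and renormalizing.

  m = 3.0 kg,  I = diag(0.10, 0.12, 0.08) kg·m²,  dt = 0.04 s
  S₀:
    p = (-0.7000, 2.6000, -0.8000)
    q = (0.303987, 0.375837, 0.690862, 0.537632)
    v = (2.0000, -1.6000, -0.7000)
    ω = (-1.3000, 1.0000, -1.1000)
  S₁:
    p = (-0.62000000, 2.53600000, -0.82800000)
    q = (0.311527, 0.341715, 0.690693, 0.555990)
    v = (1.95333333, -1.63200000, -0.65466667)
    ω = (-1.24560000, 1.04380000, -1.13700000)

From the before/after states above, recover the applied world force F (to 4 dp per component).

velocity change Δv = (-0.04666667, -0.03200000, 0.04533333)
F = m·Δv/dt = (-3.5000, -2.4000, 3.4000)

F = (-3.5000, -2.4000, 3.4000)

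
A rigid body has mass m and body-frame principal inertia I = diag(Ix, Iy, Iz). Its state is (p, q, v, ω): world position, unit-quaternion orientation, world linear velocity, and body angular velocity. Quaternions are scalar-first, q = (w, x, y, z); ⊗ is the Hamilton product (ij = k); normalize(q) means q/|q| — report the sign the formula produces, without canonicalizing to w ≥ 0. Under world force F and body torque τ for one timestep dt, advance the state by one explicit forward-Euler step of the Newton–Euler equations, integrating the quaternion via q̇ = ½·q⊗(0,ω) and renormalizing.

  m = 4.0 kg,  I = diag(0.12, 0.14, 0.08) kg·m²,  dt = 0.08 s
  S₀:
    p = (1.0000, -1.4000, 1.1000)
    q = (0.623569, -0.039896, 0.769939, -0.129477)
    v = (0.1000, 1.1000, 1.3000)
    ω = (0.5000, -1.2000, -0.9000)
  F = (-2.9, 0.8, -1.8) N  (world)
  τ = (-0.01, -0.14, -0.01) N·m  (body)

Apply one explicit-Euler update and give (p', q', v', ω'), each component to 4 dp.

precession coupling ω×(Iω) = (-0.0648, -0.0180, -0.0120)
angular accel α = (0.4567, -0.8714, 0.0250)
ω + α·dt = (0.5365, -1.2697, -0.8980)
2q̇ = q⊗(0,ω) = (0.8273455, -0.5365330, -0.8489277, -0.8983064)
q' = normalize(q + ½dt·q⊗(0,ω)) = (0.6554, -0.0612, 0.7345, -0.1651)
linear accel F/m = (-0.7250, 0.2000, -0.4500)
new position p' = (1.0080, -1.3120, 1.2040)
new velocity v' = (0.0420, 1.1160, 1.2640)

p' = (1.0080, -1.3120, 1.2040)
q' = (0.6554, -0.0612, 0.7345, -0.1651)
v' = (0.0420, 1.1160, 1.2640)
ω' = (0.5365, -1.2697, -0.8980)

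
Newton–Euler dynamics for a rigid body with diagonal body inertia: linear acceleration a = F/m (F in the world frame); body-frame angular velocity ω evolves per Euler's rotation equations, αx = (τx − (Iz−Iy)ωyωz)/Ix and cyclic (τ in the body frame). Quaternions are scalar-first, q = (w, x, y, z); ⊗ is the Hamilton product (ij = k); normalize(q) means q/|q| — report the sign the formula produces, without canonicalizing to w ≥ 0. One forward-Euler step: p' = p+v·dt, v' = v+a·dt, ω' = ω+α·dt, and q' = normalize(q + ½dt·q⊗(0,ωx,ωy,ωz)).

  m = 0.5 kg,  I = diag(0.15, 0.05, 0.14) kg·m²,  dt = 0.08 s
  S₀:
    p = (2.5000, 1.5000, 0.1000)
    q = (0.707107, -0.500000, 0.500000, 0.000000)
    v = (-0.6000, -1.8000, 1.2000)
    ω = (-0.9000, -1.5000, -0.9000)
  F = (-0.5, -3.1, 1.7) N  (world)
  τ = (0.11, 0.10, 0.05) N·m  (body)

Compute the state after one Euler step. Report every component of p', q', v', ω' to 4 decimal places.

α = I⁻¹(τ − ω×Iω) = (-0.0767, 1.8380, 1.3214)
ω' = ω + α·dt = (-0.9061, -1.3530, -0.7943)
2q̇ = q⊗(0,ω) = (0.3000000, -1.0863963, -1.5106605, 0.5636037)
q + ½dt·q⊗(0,ω), renormalized = (0.7169, -0.5418, 0.4382, 0.0225)
p' = p + v·dt = (2.4520, 1.3560, 0.1960)
v' = v + a·dt = (-0.6800, -2.2960, 1.4720)

p' = (2.4520, 1.3560, 0.1960)
q' = (0.7169, -0.5418, 0.4382, 0.0225)
v' = (-0.6800, -2.2960, 1.4720)
ω' = (-0.9061, -1.3530, -0.7943)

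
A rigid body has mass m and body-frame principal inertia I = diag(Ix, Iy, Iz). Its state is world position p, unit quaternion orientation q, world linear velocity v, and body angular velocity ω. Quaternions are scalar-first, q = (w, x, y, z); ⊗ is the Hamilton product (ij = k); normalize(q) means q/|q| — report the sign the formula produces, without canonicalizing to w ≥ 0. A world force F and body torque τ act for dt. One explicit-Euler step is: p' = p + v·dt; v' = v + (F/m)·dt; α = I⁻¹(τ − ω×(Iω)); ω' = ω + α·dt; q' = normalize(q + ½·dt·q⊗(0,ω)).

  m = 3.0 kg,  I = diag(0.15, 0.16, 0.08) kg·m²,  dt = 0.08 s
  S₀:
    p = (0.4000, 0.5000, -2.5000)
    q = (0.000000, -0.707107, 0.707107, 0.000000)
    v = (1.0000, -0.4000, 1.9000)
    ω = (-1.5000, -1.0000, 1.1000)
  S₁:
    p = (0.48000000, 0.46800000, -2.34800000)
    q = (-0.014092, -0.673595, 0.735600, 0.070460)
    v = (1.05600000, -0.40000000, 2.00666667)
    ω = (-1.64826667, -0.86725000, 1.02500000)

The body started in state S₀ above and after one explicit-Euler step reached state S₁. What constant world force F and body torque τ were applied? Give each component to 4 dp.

Δω = ω₁−ω₀ = (-0.14826667, 0.13275000, -0.07500000)
applied torque τ = (-0.1900, 0.1500, -0.0600)
v₁ − v₀ = (0.05600000, 0.00000000, 0.10666667)
m·(v₁−v₀)/dt = (2.1000, 0.0000, 4.0000)

F = (2.1000, 0.0000, 4.0000)
τ = (-0.1900, 0.1500, -0.0600)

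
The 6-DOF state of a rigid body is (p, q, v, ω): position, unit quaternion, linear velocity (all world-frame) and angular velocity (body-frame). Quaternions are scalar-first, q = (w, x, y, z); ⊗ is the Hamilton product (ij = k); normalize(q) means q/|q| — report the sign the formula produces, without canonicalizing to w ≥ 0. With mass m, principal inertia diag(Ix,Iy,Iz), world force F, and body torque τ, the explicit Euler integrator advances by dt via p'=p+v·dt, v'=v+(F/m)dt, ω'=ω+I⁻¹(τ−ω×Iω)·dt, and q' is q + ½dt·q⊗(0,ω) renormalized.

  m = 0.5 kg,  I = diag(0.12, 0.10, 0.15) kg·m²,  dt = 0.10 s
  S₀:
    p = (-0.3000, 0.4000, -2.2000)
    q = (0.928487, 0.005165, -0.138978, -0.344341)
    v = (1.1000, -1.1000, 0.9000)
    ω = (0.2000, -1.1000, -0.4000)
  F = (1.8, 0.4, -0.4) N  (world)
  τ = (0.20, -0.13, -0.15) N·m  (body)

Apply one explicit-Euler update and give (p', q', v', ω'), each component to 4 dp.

p' = (-0.1900, 0.2900, -2.1100)
q' = (0.9123, -0.0017, -0.1930, -0.3612)
v' = (1.4600, -1.0200, 0.8200)
ω' = (0.3483, -1.2324, -0.5029)

p + v·dt = (-0.1900, 0.2900, -2.1100)
v + (F/m)dt = (1.4600, -1.0200, 0.8200)
ω×(Iω) gyroscopic = (0.0220, 0.0024, 0.0044)
α = I⁻¹(τ − ω×Iω) = (1.4833, -1.3240, -1.0293)
ω + α·dt = (0.3483, -1.2324, -0.5029)
q⊗(0,ω) = (-0.2916452, -0.1374865, -1.0881379, -0.3492807)
updated quaternion q' = (0.9123, -0.0017, -0.1930, -0.3612)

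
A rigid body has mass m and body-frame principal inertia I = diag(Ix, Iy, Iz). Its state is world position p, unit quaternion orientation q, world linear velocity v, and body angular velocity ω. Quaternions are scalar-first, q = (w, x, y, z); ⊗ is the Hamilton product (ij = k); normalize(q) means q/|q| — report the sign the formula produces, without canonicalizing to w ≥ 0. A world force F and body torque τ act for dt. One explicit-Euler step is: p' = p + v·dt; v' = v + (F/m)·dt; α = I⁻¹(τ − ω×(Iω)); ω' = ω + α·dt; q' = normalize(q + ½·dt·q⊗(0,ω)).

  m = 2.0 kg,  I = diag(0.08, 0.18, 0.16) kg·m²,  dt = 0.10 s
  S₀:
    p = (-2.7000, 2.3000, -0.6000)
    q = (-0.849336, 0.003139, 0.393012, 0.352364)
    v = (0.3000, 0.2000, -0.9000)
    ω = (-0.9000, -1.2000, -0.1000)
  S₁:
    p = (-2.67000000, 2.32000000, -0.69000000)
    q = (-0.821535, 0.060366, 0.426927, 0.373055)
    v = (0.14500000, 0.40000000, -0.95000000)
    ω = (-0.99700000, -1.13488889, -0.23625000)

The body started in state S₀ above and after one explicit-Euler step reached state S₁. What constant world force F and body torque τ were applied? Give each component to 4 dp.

F = (-3.1000, 4.0000, -1.0000)
τ = (-0.0800, 0.1100, -0.1100)

v₁ − v₀ = (-0.15500000, 0.20000000, -0.05000000)
F = m·Δv/dt = (-3.1000, 4.0000, -1.0000)
rate change Δω = (-0.09700000, 0.06511111, -0.13625000)
ω₀×(Iω₀) = (-0.0024, -0.0072, 0.1080)
applied torque τ = (-0.0800, 0.1100, -0.1100)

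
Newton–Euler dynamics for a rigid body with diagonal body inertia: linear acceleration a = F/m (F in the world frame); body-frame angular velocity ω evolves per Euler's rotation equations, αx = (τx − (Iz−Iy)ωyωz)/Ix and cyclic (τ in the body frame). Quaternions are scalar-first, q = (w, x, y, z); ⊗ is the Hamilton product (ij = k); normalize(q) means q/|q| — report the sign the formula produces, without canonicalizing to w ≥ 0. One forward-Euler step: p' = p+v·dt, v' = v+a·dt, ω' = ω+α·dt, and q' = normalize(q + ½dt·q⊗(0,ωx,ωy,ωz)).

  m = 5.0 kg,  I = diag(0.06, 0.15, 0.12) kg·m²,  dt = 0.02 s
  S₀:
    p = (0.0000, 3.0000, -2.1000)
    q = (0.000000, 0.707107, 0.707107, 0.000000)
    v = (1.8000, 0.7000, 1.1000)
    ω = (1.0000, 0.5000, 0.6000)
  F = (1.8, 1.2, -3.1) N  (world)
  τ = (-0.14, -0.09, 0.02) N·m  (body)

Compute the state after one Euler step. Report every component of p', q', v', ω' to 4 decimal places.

linear accel F/m = (0.3600, 0.2400, -0.6200)
p' = p + v·dt = (0.0360, 3.0140, -2.0780)
v + (F/m)dt = (1.8072, 0.7048, 1.0876)
angular accel α = (-2.1833, -0.3600, -0.2083)
ω + α·dt = (0.9563, 0.4928, 0.5958)
q⊗(0,ω) = (-1.0606605, 0.4242642, -0.4242642, -0.3535535)
q + ½dt·q⊗(0,ω), renormalized = (-0.0106, 0.7113, 0.7028, -0.0035)

p' = (0.0360, 3.0140, -2.0780)
q' = (-0.0106, 0.7113, 0.7028, -0.0035)
v' = (1.8072, 0.7048, 1.0876)
ω' = (0.9563, 0.4928, 0.5958)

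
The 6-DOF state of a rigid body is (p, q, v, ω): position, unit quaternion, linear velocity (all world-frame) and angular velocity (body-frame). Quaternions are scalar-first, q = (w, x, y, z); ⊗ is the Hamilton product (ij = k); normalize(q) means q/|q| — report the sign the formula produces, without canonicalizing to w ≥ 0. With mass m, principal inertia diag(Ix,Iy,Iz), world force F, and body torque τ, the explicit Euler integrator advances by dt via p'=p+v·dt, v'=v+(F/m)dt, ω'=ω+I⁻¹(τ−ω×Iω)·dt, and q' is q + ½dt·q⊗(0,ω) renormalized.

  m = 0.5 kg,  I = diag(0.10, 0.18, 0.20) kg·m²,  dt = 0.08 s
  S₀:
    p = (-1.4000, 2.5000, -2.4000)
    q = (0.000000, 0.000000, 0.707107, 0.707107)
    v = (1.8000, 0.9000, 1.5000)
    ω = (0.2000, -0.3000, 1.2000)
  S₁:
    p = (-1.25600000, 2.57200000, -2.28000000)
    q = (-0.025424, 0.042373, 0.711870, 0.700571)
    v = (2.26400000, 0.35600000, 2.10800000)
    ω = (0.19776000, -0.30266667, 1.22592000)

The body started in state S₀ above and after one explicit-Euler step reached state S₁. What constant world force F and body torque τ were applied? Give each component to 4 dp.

F = (2.9000, -3.4000, 3.8000)
τ = (-0.0100, -0.0300, 0.0600)

rate change Δω = (-0.00224000, -0.00266667, 0.02592000)
precession coupling = (-0.0072, -0.0240, -0.0048)
I·α + gyro = (-0.0100, -0.0300, 0.0600)
v₁ − v₀ = (0.46400000, -0.54400000, 0.60800000)
applied force F = (2.9000, -3.4000, 3.8000)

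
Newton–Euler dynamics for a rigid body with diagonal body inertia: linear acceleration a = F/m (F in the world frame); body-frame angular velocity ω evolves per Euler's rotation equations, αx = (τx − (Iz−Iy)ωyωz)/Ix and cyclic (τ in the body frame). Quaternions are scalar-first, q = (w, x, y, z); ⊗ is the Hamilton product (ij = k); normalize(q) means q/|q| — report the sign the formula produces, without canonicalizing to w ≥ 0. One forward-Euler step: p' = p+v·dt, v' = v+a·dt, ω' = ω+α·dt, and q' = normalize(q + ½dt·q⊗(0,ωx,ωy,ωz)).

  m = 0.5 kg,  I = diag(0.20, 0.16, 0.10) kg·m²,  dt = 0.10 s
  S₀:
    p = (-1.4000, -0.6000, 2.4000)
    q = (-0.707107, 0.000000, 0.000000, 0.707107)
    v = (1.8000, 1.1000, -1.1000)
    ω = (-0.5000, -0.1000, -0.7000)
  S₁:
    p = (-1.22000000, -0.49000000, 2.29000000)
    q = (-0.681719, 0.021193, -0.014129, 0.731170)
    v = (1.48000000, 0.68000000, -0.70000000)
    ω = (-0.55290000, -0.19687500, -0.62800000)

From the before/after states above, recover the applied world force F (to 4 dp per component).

velocity change Δv = (-0.32000000, -0.42000000, 0.40000000)
F = m·Δv/dt = (-1.6000, -2.1000, 2.0000)

F = (-1.6000, -2.1000, 2.0000)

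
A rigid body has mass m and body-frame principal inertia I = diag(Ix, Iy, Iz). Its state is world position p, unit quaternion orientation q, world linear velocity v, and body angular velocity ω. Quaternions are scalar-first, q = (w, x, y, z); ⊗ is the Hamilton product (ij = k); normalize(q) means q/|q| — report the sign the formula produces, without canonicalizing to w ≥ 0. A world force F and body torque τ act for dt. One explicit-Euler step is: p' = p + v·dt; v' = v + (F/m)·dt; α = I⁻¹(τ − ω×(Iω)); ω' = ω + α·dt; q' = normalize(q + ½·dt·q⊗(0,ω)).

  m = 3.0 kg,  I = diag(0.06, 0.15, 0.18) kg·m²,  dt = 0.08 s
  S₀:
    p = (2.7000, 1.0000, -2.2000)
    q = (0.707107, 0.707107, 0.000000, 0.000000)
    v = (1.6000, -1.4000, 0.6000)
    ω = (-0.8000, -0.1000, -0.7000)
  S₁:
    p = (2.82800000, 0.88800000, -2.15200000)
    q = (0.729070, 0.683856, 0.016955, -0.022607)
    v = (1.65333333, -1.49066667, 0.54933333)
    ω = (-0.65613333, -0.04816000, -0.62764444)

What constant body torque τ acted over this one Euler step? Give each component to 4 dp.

rate change Δω = (0.14386667, 0.05184000, 0.07235556)
τ = I·(Δω/dt) + ω₀×(Iω₀) = (0.1100, 0.0300, 0.1700)

τ = (0.1100, 0.0300, 0.1700)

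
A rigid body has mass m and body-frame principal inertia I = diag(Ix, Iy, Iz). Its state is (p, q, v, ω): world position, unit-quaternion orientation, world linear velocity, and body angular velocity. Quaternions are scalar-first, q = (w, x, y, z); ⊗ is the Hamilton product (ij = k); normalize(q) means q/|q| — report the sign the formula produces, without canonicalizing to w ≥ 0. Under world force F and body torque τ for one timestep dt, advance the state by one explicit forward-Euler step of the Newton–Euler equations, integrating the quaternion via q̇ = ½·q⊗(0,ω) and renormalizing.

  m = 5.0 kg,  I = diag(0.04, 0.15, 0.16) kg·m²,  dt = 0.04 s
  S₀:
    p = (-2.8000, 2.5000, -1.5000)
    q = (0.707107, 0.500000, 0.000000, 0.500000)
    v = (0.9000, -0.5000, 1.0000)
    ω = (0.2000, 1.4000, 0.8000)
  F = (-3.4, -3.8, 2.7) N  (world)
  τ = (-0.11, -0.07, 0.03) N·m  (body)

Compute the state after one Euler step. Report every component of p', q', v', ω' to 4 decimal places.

p + v·dt = (-2.7640, 2.4800, -1.4600)
new velocity v' = (0.8728, -0.5304, 1.0216)
precession coupling ω×(Iω) = (0.0112, -0.0192, 0.0308)
(τ − ω×Iω)/I = (-3.0300, -0.3387, -0.0050)
ω' = ω + α·dt = (0.0788, 1.3865, 0.7998)
Hamilton product q⊗(0,ω) = (-0.5000000, -0.5585786, 0.6899498, 1.2656856)
updated quaternion q' = (0.6967, 0.4886, 0.0138, 0.5250)

p' = (-2.7640, 2.4800, -1.4600)
q' = (0.6967, 0.4886, 0.0138, 0.5250)
v' = (0.8728, -0.5304, 1.0216)
ω' = (0.0788, 1.3865, 0.7998)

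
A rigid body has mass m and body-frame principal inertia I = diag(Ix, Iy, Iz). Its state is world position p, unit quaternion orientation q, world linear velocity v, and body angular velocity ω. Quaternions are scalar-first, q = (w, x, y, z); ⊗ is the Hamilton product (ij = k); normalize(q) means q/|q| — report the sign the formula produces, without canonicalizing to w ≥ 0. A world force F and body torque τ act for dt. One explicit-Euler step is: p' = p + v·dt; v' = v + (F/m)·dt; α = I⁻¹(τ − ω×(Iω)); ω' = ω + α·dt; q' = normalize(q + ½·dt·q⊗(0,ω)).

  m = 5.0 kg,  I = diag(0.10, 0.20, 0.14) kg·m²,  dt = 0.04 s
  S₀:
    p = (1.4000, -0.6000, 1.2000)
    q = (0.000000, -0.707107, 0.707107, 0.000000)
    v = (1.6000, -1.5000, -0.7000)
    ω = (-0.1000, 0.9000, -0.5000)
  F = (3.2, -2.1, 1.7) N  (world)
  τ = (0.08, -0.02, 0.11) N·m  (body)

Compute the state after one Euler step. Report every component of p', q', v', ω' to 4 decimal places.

α = I⁻¹(τ − ω×Iω) = (0.5300, -0.0900, 0.8500)
new body rate ω' = (-0.0788, 0.8964, -0.4660)
2q̇ = q⊗(0,ω) = (-0.7071070, -0.3535535, -0.3535535, -0.5656856)
q' = normalize(q + ½dt·q⊗(0,ω)) = (-0.0141, -0.7140, 0.6999, -0.0113)
a = F/m = (0.6400, -0.4200, 0.3400)
new position p' = (1.4640, -0.6600, 1.1720)
v + (F/m)dt = (1.6256, -1.5168, -0.6864)

p' = (1.4640, -0.6600, 1.1720)
q' = (-0.0141, -0.7140, 0.6999, -0.0113)
v' = (1.6256, -1.5168, -0.6864)
ω' = (-0.0788, 0.8964, -0.4660)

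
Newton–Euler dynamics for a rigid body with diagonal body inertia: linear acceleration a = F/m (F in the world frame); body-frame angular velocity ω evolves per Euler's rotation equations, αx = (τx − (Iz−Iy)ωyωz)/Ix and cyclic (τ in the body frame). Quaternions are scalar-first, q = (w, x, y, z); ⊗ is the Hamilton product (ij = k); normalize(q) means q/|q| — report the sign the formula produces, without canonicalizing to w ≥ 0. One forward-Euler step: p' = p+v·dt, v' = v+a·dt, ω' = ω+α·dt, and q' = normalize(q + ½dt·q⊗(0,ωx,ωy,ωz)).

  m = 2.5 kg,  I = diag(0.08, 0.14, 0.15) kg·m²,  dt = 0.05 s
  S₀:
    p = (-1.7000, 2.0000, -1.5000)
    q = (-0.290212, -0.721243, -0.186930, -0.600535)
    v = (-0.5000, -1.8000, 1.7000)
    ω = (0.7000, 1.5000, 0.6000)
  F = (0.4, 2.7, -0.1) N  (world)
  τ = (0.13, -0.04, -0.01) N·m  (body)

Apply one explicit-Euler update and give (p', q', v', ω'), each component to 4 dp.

new position p' = (-1.7250, 1.9100, -1.4150)
new velocity v' = (-0.4920, -1.7460, 1.6980)
gyro term ω×Iω = (0.0090, -0.0294, 0.0630)
(τ − ω×Iω)/I = (1.5125, -0.0757, -0.4867)
ω' = ω + α·dt = (0.7756, 1.4962, 0.5757)
q⊗(0,ω) = (1.1455861, 0.5854961, -0.4229467, -1.1251407)
updated quaternion q' = (-0.2613, -0.7059, -0.1973, -0.6281)

p' = (-1.7250, 1.9100, -1.4150)
q' = (-0.2613, -0.7059, -0.1973, -0.6281)
v' = (-0.4920, -1.7460, 1.6980)
ω' = (0.7756, 1.4962, 0.5757)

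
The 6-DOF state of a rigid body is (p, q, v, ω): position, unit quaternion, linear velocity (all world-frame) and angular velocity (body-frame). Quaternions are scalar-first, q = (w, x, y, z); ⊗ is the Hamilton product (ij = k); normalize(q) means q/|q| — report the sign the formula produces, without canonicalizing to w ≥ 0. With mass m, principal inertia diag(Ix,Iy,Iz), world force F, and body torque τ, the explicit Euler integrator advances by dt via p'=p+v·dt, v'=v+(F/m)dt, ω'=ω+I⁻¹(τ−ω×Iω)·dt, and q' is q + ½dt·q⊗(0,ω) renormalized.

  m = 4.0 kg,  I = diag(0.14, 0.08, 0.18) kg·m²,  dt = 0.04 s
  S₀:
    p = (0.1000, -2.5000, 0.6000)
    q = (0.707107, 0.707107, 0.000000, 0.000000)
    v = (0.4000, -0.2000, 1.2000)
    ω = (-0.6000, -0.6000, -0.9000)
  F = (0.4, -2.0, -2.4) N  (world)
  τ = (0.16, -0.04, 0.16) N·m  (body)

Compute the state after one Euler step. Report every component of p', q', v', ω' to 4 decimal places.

p' = (0.1160, -2.5080, 0.6480)
q' = (0.7154, 0.6984, 0.0042, -0.0212)
v' = (0.4040, -0.2200, 1.1760)
ω' = (-0.5697, -0.6092, -0.8596)

a = F/m = (0.1000, -0.5000, -0.6000)
new position p' = (0.1160, -2.5080, 0.6480)
v' = v + a·dt = (0.4040, -0.2200, 1.1760)
ω×(Iω) gyroscopic = (0.0540, -0.0216, -0.0216)
angular accel α = (0.7571, -0.2300, 1.0089)
ω + α·dt = (-0.5697, -0.6092, -0.8596)
2q̇ = q⊗(0,ω) = (0.4242642, -0.4242642, 0.2121321, -1.0606605)
q' = normalize(q + ½dt·q⊗(0,ω)) = (0.7154, 0.6984, 0.0042, -0.0212)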